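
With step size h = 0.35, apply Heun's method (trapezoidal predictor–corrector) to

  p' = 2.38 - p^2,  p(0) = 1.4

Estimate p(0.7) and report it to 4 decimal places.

Heun: k1 = f(s_n, p_n); k2 = f(s_n + h, p_n + h·k1); p_{n+1} = p_n + (h/2)·(k1 + k2).
s=0.000000, p=1.400000:
  k1 = f(0.000000, 1.400000) = 0.420000
  k2 = f(0.350000, 1.547000) = -0.013209
  p ← 1.400000 + (0.35/2)·(0.420000 + (-0.013209)) = 1.471188
s=0.350000, p=1.471188:
  k1 = f(0.350000, 1.471188) = 0.215605
  k2 = f(0.700000, 1.546650) = -0.012126
  p ← 1.471188 + (0.35/2)·(0.215605 + (-0.012126)) = 1.506797
p(0.7) ≈ 1.5068

1.5068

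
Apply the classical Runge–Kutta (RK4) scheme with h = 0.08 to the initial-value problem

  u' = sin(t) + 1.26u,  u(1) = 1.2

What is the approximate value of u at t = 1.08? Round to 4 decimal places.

RK4: k1 = f(t_n, u_n); k2 = f(t_n + h/2, u_n + (h/2)·k1); k3 = f(t_n + h/2, u_n + (h/2)·k2); k4 = f(t_n + h, u_n + h·k3); u_{n+1} = u_n + (h/6)·(k1 + 2k2 + 2k3 + k4).
t=1.000000, u=1.200000:
  k1 = f(1.000000, 1.200000) = 2.353471
  k2 = f(1.040000, 1.294139) = 2.493019
  k3 = f(1.040000, 1.299721) = 2.500052
  k4 = f(1.080000, 1.400004) = 2.645963
  u ← 1.200000 + (0.08/6)·(k1 + 2k2 + 2k3 + k4) = 1.399808
u(1.08) ≈ 1.3998

1.3998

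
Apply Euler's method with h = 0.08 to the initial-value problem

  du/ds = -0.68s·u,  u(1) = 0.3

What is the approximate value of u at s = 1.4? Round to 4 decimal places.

0.2165

Euler: u_{n+1} = u_n + h·f(s_n, u_n).
s=1.000000, u=0.300000: f=-0.204000 → u ← 0.300000 + 0.08·(-0.204000) = 0.283680
s=1.080000, u=0.283680: f=-0.208335 → u ← 0.283680 + 0.08·(-0.208335) = 0.267013
s=1.160000, u=0.267013: f=-0.210620 → u ← 0.267013 + 0.08·(-0.210620) = 0.250164
s=1.240000, u=0.250164: f=-0.210938 → u ← 0.250164 + 0.08·(-0.210938) = 0.233289
s=1.320000, u=0.233289: f=-0.209400 → u ← 0.233289 + 0.08·(-0.209400) = 0.216537
u(1.4) ≈ 0.2165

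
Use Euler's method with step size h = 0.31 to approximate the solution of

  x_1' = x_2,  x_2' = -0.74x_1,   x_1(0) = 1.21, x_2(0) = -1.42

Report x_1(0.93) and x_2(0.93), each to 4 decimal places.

-0.3374, -1.9300

Euler on (x_1,x_2): x_1_{n+1} = x_1_n + h·x_1', x_2_{n+1} = x_2_n + h·x_2'.
0.000000: (1.210000, -1.420000); f=(-1.420000, -0.895400) → (0.769800, -1.697574)
0.310000: (0.769800, -1.697574); f=(-1.697574, -0.569652) → (0.243552, -1.874166)
0.620000: (0.243552, -1.874166); f=(-1.874166, -0.180229) → (-0.337439, -1.930037)
(x_1(0.93), x_2(0.93)) ≈ (-0.3374, -1.9300)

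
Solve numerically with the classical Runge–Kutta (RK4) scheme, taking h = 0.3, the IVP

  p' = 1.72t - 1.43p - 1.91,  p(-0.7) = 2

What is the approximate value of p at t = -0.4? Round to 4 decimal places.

RK4: k1 = f(t_n, p_n); k2 = f(t_n + h/2, p_n + (h/2)·k1); k3 = f(t_n + h/2, p_n + (h/2)·k2); k4 = f(t_n + h, p_n + h·k3); p_{n+1} = p_n + (h/6)·(k1 + 2k2 + 2k3 + k4).
t=-0.700000, p=2.000000:
  k1 = f(-0.700000, 2.000000) = -5.974000
  k2 = f(-0.550000, 1.103900) = -4.434577
  k3 = f(-0.550000, 1.334813) = -4.764783
  k4 = f(-0.400000, 0.570565) = -3.413908
  p ← 2.000000 + (0.3/6)·(k1 + 2k2 + 2k3 + k4) = 0.610669
p(-0.4) ≈ 0.6107

0.6107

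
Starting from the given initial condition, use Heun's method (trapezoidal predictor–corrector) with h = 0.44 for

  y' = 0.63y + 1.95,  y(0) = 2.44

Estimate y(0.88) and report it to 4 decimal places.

6.4855

Heun: k1 = f(t_n, y_n); k2 = f(t_n + h, y_n + h·k1); y_{n+1} = y_n + (h/2)·(k1 + k2).
t=0.000000, y=2.440000:
  k1 = f(0.000000, 2.440000) = 3.487200
  k2 = f(0.440000, 3.974368) = 4.453852
  y ← 2.440000 + (0.44/2)·(3.487200 + 4.453852) = 4.187031
t=0.440000, y=4.187031:
  k1 = f(0.440000, 4.187031) = 4.587830
  k2 = f(0.880000, 6.205677) = 5.859576
  y ← 4.187031 + (0.44/2)·(4.587830 + 5.859576) = 6.485461
y(0.88) ≈ 6.4855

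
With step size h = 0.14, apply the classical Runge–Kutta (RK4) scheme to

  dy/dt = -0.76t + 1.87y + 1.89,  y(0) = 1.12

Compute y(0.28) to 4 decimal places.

RK4: k1 = f(t_n, y_n); k2 = f(t_n + h/2, y_n + (h/2)·k1); k3 = f(t_n + h/2, y_n + (h/2)·k2); k4 = f(t_n + h, y_n + h·k3); y_{n+1} = y_n + (h/6)·(k1 + 2k2 + 2k3 + k4).
t=0.000000, y=1.120000:
  k1 = f(0.000000, 1.120000) = 3.984400
  k2 = f(0.070000, 1.398908) = 4.452758
  k3 = f(0.070000, 1.431693) = 4.514066
  k4 = f(0.140000, 1.751969) = 5.059782
  y ← 1.120000 + (0.14/6)·(k1 + 2k2 + 2k3 + k4) = 1.749483
t=0.140000, y=1.749483:
  k1 = f(0.140000, 1.749483) = 5.055133
  k2 = f(0.210000, 2.103342) = 5.663650
  k3 = f(0.210000, 2.145938) = 5.743304
  k4 = f(0.280000, 2.553545) = 6.452330
  y ← 1.749483 + (0.14/6)·(k1 + 2k2 + 2k3 + k4) = 2.550315
y(0.28) ≈ 2.5503

2.5503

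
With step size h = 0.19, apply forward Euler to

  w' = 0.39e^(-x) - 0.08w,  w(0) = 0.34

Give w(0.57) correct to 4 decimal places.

Euler: w_{n+1} = w_n + h·f(x_n, w_n).
x=0.000000, w=0.340000: f=0.362800 → w ← 0.340000 + 0.19·0.362800 = 0.408932
x=0.190000, w=0.408932: f=0.289800 → w ← 0.408932 + 0.19·0.289800 = 0.463994
x=0.380000, w=0.463994: f=0.229586 → w ← 0.463994 + 0.19·0.229586 = 0.507615
w(0.57) ≈ 0.5076

0.5076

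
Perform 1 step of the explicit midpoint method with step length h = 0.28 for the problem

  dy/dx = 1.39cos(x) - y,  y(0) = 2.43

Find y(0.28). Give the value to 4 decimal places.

Midpoint: k1 = f(x_n, y_n); k2 = f(x_n + h/2, y_n + (h/2)·k1); y_{n+1} = y_n + h·k2.
x=0.000000, y=2.430000:
  k1 = f(0.000000, 2.430000) = -1.040000
  k2 = f(0.140000, 2.284400) = -0.908000
  y ← 2.430000 + 0.28·(-0.908000) = 2.175760
y(0.28) ≈ 2.1758

2.1758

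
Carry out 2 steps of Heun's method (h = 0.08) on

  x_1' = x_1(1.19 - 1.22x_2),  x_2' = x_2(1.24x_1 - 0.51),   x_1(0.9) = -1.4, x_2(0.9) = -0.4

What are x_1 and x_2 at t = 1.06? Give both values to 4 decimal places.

Heun on (x_1,x_2): k1 = f(t_n, state_n); k2 = f(t_n + h, state_n + h·k1); state_{n+1} = state_n + (h/2)·(k1 + k2).
0.900000: (-1.400000, -0.400000)
  k1 = (-2.349200, 0.898400)
  predictor → (-1.587936, -0.328128)
  k2 = (-2.525320, 0.813443)
  → (-1.594981, -0.331526)
0.980000: (-1.594981, -0.331526)
  k1 = (-2.543136, 0.824763)
  predictor → (-1.798432, -0.265545)
  k2 = (-2.722763, 0.727609)
  → (-1.805617, -0.269431)
(x_1(1.06), x_2(1.06)) ≈ (-1.8056, -0.2694)

-1.8056, -0.2694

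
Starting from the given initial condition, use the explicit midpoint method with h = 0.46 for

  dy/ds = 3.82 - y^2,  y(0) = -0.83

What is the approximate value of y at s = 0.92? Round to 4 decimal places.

1.4941

Midpoint: k1 = f(s_n, y_n); k2 = f(s_n + h/2, y_n + (h/2)·k1); y_{n+1} = y_n + h·k2.
s=0.000000, y=-0.830000:
  k1 = f(0.000000, -0.830000) = 3.131100
  k2 = f(0.230000, -0.109847) = 3.807934
  y ← -0.830000 + 0.46·3.807934 = 0.921649
s=0.460000, y=0.921649:
  k1 = f(0.460000, 0.921649) = 2.970562
  k2 = f(0.690000, 1.604879) = 1.244364
  y ← 0.921649 + 0.46·1.244364 = 1.494057
y(0.92) ≈ 1.4941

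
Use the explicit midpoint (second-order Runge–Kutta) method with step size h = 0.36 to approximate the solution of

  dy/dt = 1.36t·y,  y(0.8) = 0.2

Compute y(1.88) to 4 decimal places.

Midpoint: k1 = f(t_n, y_n); k2 = f(t_n + h/2, y_n + (h/2)·k1); y_{n+1} = y_n + h·k2.
t=0.800000, y=0.200000:
  k1 = f(0.800000, 0.200000) = 0.217600
  k2 = f(0.980000, 0.239168) = 0.318763
  y ← 0.200000 + 0.36·0.318763 = 0.314755
t=1.160000, y=0.314755:
  k1 = f(1.160000, 0.314755) = 0.496557
  k2 = f(1.340000, 0.404135) = 0.736496
  y ← 0.314755 + 0.36·0.736496 = 0.579893
t=1.520000, y=0.579893:
  k1 = f(1.520000, 0.579893) = 1.198755
  k2 = f(1.700000, 0.795669) = 1.839587
  y ← 0.579893 + 0.36·1.839587 = 1.242144
y(1.88) ≈ 1.2421

1.2421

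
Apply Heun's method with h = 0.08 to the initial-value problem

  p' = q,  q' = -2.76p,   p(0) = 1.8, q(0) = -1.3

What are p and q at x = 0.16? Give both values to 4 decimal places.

1.5304, -2.0420

Heun on (p,q): k1 = f(x_n, state_n); k2 = f(x_n + h, state_n + h·k1); state_{n+1} = state_n + (h/2)·(k1 + k2).
0.000000: (1.800000, -1.300000)
  k1 = (-1.300000, -4.968000)
  predictor → (1.696000, -1.697440)
  k2 = (-1.697440, -4.680960)
  → (1.680102, -1.685958)
0.080000: (1.680102, -1.685958)
  k1 = (-1.685958, -4.637083)
  predictor → (1.545226, -2.056925)
  k2 = (-2.056925, -4.264823)
  → (1.530387, -2.042035)
(p(0.16), q(0.16)) ≈ (1.5304, -2.0420)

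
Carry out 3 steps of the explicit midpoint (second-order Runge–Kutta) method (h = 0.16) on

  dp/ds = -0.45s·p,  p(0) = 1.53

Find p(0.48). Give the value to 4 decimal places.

Midpoint: k1 = f(s_n, p_n); k2 = f(s_n + h/2, p_n + (h/2)·k1); p_{n+1} = p_n + h·k2.
s=0.000000, p=1.530000:
  k1 = f(0.000000, 1.530000) = 0.000000
  k2 = f(0.080000, 1.530000) = -0.055080
  p ← 1.530000 + 0.16·(-0.055080) = 1.521187
s=0.160000, p=1.521187:
  k1 = f(0.160000, 1.521187) = -0.109525
  k2 = f(0.240000, 1.512425) = -0.163342
  p ← 1.521187 + 0.16·(-0.163342) = 1.495052
s=0.320000, p=1.495052:
  k1 = f(0.320000, 1.495052) = -0.215288
  k2 = f(0.400000, 1.477829) = -0.266009
  p ← 1.495052 + 0.16·(-0.266009) = 1.452491
p(0.48) ≈ 1.4525

1.4525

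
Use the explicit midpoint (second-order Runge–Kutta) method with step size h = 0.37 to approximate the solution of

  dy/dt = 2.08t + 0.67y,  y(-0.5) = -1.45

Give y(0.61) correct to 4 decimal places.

-3.1172

Midpoint: k1 = f(t_n, y_n); k2 = f(t_n + h/2, y_n + (h/2)·k1); y_{n+1} = y_n + h·k2.
t=-0.500000, y=-1.450000:
  k1 = f(-0.500000, -1.450000) = -2.011500
  k2 = f(-0.315000, -1.822127) = -1.876025
  y ← -1.450000 + 0.37·(-1.876025) = -2.144129
t=-0.130000, y=-2.144129:
  k1 = f(-0.130000, -2.144129) = -1.706967
  k2 = f(0.055000, -2.459918) = -1.533745
  y ← -2.144129 + 0.37·(-1.533745) = -2.711615
t=0.240000, y=-2.711615:
  k1 = f(0.240000, -2.711615) = -1.317582
  k2 = f(0.425000, -2.955368) = -1.096096
  y ← -2.711615 + 0.37·(-1.096096) = -3.117171
y(0.61) ≈ -3.1172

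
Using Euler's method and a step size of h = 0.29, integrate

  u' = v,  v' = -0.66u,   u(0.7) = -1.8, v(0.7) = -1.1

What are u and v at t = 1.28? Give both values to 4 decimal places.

Euler on (u,v): u_{n+1} = u_n + h·u', v_{n+1} = v_n + h·v'.
0.700000: (-1.800000, -1.100000); f=(-1.100000, 1.188000) → (-2.119000, -0.755480)
0.990000: (-2.119000, -0.755480); f=(-0.755480, 1.398540) → (-2.338089, -0.349903)
(u(1.28), v(1.28)) ≈ (-2.3381, -0.3499)

-2.3381, -0.3499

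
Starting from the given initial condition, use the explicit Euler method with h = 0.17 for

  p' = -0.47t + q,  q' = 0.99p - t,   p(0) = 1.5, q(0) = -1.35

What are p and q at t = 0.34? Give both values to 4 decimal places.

1.0703, -0.9126

Euler on (p,q): p_{n+1} = p_n + h·p', q_{n+1} = q_n + h·q'.
0.000000: (1.500000, -1.350000); f=(-1.350000, 1.485000) → (1.270500, -1.097550)
0.170000: (1.270500, -1.097550); f=(-1.177450, 1.087795) → (1.070333, -0.912625)
(p(0.34), q(0.34)) ≈ (1.0703, -0.9126)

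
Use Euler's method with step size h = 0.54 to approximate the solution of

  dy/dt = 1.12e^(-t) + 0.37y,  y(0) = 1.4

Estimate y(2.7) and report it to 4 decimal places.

5.8518

Euler: y_{n+1} = y_n + h·f(t_n, y_n).
t=0.000000, y=1.400000: f=1.638000 → y ← 1.400000 + 0.54·1.638000 = 2.284520
t=0.540000, y=2.284520: f=1.497950 → y ← 2.284520 + 0.54·1.497950 = 3.093413
t=1.080000, y=3.093413: f=1.524910 → y ← 3.093413 + 0.54·1.524910 = 3.916865
t=1.620000, y=3.916865: f=1.670886 → y ← 3.916865 + 0.54·1.670886 = 4.819143
t=2.160000, y=4.819143: f=1.912247 → y ← 4.819143 + 0.54·1.912247 = 5.851757
y(2.7) ≈ 5.8518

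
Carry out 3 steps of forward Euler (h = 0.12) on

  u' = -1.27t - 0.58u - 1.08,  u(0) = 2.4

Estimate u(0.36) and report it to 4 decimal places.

1.5170

Euler: u_{n+1} = u_n + h·f(t_n, u_n).
t=0.000000, u=2.400000: f=-2.472000 → u ← 2.400000 + 0.12·(-2.472000) = 2.103360
t=0.120000, u=2.103360: f=-2.452349 → u ← 2.103360 + 0.12·(-2.452349) = 1.809078
t=0.240000, u=1.809078: f=-2.434065 → u ← 1.809078 + 0.12·(-2.434065) = 1.516990
u(0.36) ≈ 1.5170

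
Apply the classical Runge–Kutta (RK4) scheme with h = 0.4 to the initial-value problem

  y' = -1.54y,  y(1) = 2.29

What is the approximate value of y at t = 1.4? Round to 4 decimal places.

1.2384

RK4: k1 = f(t_n, y_n); k2 = f(t_n + h/2, y_n + (h/2)·k1); k3 = f(t_n + h/2, y_n + (h/2)·k2); k4 = f(t_n + h, y_n + h·k3); y_{n+1} = y_n + (h/6)·(k1 + 2k2 + 2k3 + k4).
t=1.000000, y=2.290000:
  k1 = f(1.000000, 2.290000) = -3.526600
  k2 = f(1.200000, 1.584680) = -2.440407
  k3 = f(1.200000, 1.801919) = -2.774955
  k4 = f(1.400000, 1.180018) = -1.817228
  y ← 2.290000 + (0.4/6)·(k1 + 2k2 + 2k3 + k4) = 1.238363
y(1.4) ≈ 1.2384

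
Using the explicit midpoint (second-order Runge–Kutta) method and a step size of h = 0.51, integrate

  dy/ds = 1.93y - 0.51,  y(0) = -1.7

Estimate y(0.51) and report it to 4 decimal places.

-4.5849

Midpoint: k1 = f(s_n, y_n); k2 = f(s_n + h/2, y_n + (h/2)·k1); y_{n+1} = y_n + h·k2.
s=0.000000, y=-1.700000:
  k1 = f(0.000000, -1.700000) = -3.791000
  k2 = f(0.255000, -2.666705) = -5.656741
  y ← -1.700000 + 0.51·(-5.656741) = -4.584938
y(0.51) ≈ -4.5849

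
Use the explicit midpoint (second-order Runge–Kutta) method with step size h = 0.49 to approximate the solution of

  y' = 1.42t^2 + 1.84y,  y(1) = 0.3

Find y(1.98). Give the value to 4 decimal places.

Midpoint: k1 = f(t_n, y_n); k2 = f(t_n + h/2, y_n + (h/2)·k1); y_{n+1} = y_n + h·k2.
t=1.000000, y=0.300000:
  k1 = f(1.000000, 0.300000) = 1.972000
  k2 = f(1.245000, 0.783140) = 3.642013
  y ← 0.300000 + 0.49·3.642013 = 2.084586
t=1.490000, y=2.084586:
  k1 = f(1.490000, 2.084586) = 6.988181
  k2 = f(1.735000, 3.796691) = 11.260431
  y ← 2.084586 + 0.49·11.260431 = 7.602197
y(1.98) ≈ 7.6022

7.6022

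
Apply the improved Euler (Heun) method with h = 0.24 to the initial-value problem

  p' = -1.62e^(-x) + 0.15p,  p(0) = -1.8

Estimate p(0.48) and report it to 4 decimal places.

-2.5804

Heun: k1 = f(x_n, p_n); k2 = f(x_n + h, p_n + h·k1); p_{n+1} = p_n + (h/2)·(k1 + k2).
x=0.000000, p=-1.800000:
  k1 = f(0.000000, -1.800000) = -1.890000
  k2 = f(0.240000, -2.253600) = -1.612377
  p ← -1.800000 + (0.24/2)·(-1.890000 + (-1.612377)) = -2.220285
x=0.240000, p=-2.220285:
  k1 = f(0.240000, -2.220285) = -1.607380
  k2 = f(0.480000, -2.606056) = -1.393338
  p ← -2.220285 + (0.24/2)·(-1.607380 + (-1.393338)) = -2.580371
p(0.48) ≈ -2.5804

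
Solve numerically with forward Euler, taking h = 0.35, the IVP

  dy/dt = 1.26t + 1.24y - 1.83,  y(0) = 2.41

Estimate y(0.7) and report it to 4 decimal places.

Euler: y_{n+1} = y_n + h·f(t_n, y_n).
t=0.000000, y=2.410000: f=1.158400 → y ← 2.410000 + 0.35·1.158400 = 2.815440
t=0.350000, y=2.815440: f=2.102146 → y ← 2.815440 + 0.35·2.102146 = 3.551191
y(0.7) ≈ 3.5512

3.5512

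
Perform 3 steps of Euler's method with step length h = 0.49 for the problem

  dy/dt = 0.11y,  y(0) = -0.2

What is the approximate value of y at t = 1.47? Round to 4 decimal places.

-0.2341

Euler: y_{n+1} = y_n + h·f(t_n, y_n).
t=0.000000, y=-0.200000: f=-0.022000 → y ← -0.200000 + 0.49·(-0.022000) = -0.210780
t=0.490000, y=-0.210780: f=-0.023186 → y ← -0.210780 + 0.49·(-0.023186) = -0.222141
t=0.980000, y=-0.222141: f=-0.024436 → y ← -0.222141 + 0.49·(-0.024436) = -0.234114
y(1.47) ≈ -0.2341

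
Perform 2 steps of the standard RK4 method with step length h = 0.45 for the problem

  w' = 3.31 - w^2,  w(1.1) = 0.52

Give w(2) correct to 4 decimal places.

RK4: k1 = f(s_n, w_n); k2 = f(s_n + h/2, w_n + (h/2)·k1); k3 = f(s_n + h/2, w_n + (h/2)·k2); k4 = f(s_n + h, w_n + h·k3); w_{n+1} = w_n + (h/6)·(k1 + 2k2 + 2k3 + k4).
s=1.100000, w=0.520000:
  k1 = f(1.100000, 0.520000) = 3.039600
  k2 = f(1.325000, 1.203910) = 1.860601
  k3 = f(1.325000, 0.938635) = 2.428964
  k4 = f(1.550000, 1.613034) = 0.708122
  w ← 0.520000 + (0.45/6)·(k1 + 2k2 + 2k3 + k4) = 1.444514
s=1.550000, w=1.444514:
  k1 = f(1.550000, 1.444514) = 1.223380
  k2 = f(1.775000, 1.719774) = 0.352376
  k3 = f(1.775000, 1.523799) = 0.988038
  k4 = f(2.000000, 1.889131) = -0.258816
  w ← 1.444514 + (0.45/6)·(k1 + 2k2 + 2k3 + k4) = 1.717918
w(2) ≈ 1.7179

1.7179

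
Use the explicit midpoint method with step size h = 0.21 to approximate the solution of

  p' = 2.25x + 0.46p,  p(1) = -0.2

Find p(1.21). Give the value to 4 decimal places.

Midpoint: k1 = f(x_n, p_n); k2 = f(x_n + h/2, p_n + (h/2)·k1); p_{n+1} = p_n + h·k2.
x=1.000000, p=-0.200000:
  k1 = f(1.000000, -0.200000) = 2.158000
  k2 = f(1.105000, 0.026590) = 2.498481
  p ← -0.200000 + 0.21·2.498481 = 0.324681
p(1.21) ≈ 0.3247

0.3247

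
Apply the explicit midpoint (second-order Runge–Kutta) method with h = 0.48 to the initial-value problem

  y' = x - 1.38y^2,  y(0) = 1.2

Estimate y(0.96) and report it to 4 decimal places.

Midpoint: k1 = f(x_n, y_n); k2 = f(x_n + h/2, y_n + (h/2)·k1); y_{n+1} = y_n + h·k2.
x=0.000000, y=1.200000:
  k1 = f(0.000000, 1.200000) = -1.987200
  k2 = f(0.240000, 0.723072) = -0.481510
  y ← 1.200000 + 0.48·(-0.481510) = 0.968875
x=0.480000, y=0.968875:
  k1 = f(0.480000, 0.968875) = -0.815433
  k2 = f(0.720000, 0.773171) = -0.104956
  y ← 0.968875 + 0.48·(-0.104956) = 0.918497
y(0.96) ≈ 0.9185

0.9185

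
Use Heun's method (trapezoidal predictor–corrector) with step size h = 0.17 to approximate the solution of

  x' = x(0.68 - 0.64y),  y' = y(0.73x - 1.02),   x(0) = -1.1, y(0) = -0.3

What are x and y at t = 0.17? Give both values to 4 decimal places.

-1.2688, -0.2193

Heun on (x,y): k1 = f(t_n, state_n); k2 = f(t_n + h, state_n + h·k1); state_{n+1} = state_n + (h/2)·(k1 + k2).
0.000000: (-1.100000, -0.300000)
  k1 = (-0.959200, 0.546900)
  predictor → (-1.263064, -0.207027)
  k2 = (-1.026236, 0.402054)
  → (-1.268762, -0.219339)
(x(0.17), y(0.17)) ≈ (-1.2688, -0.2193)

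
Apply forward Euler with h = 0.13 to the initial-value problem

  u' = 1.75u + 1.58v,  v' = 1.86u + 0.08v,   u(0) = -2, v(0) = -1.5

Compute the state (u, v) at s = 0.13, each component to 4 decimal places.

Euler on (u,v): u_{n+1} = u_n + h·u', v_{n+1} = v_n + h·v'.
0.000000: (-2.000000, -1.500000); f=(-5.870000, -3.840000) → (-2.763100, -1.999200)
(u(0.13), v(0.13)) ≈ (-2.7631, -1.9992)

-2.7631, -1.9992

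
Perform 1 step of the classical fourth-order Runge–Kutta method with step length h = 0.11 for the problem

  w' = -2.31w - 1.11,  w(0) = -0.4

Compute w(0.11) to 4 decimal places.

-0.4181

RK4: k1 = f(x_n, w_n); k2 = f(x_n + h/2, w_n + (h/2)·k1); k3 = f(x_n + h/2, w_n + (h/2)·k2); k4 = f(x_n + h, w_n + h·k3); w_{n+1} = w_n + (h/6)·(k1 + 2k2 + 2k3 + k4).
x=0.000000, w=-0.400000:
  k1 = f(0.000000, -0.400000) = -0.186000
  k2 = f(0.055000, -0.410230) = -0.162369
  k3 = f(0.055000, -0.408930) = -0.165371
  k4 = f(0.110000, -0.418191) = -0.143979
  w ← -0.400000 + (0.11/6)·(k1 + 2k2 + 2k3 + k4) = -0.418067
w(0.11) ≈ -0.4181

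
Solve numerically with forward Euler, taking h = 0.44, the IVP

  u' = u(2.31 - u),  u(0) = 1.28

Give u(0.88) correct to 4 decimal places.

Euler: u_{n+1} = u_n + h·f(x_n, u_n).
x=0.000000, u=1.280000: f=1.318400 → u ← 1.280000 + 0.44·1.318400 = 1.860096
x=0.440000, u=1.860096: f=0.836865 → u ← 1.860096 + 0.44·0.836865 = 2.228316
u(0.88) ≈ 2.2283

2.2283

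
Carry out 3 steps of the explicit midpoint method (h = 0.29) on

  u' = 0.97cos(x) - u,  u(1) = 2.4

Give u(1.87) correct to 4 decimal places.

Midpoint: k1 = f(x_n, u_n); k2 = f(x_n + h/2, u_n + (h/2)·k1); u_{n+1} = u_n + h·k2.
x=1.000000, u=2.400000:
  k1 = f(1.000000, 2.400000) = -1.875907
  k2 = f(1.145000, 2.127994) = -1.727339
  u ← 2.400000 + 0.29·(-1.727339) = 1.899072
x=1.290000, u=1.899072:
  k1 = f(1.290000, 1.899072) = -1.630265
  k2 = f(1.435000, 1.662683) = -1.531365
  u ← 1.899072 + 0.29·(-1.531365) = 1.454976
x=1.580000, u=1.454976:
  k1 = f(1.580000, 1.454976) = -1.463903
  k2 = f(1.725000, 1.242710) = -1.391695
  u ← 1.454976 + 0.29·(-1.391695) = 1.051384
u(1.87) ≈ 1.0514

1.0514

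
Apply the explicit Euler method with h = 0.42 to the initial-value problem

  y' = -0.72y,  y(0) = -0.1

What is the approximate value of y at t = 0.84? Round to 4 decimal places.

Euler: y_{n+1} = y_n + h·f(t_n, y_n).
t=0.000000, y=-0.100000: f=0.072000 → y ← -0.100000 + 0.42·0.072000 = -0.069760
t=0.420000, y=-0.069760: f=0.050227 → y ← -0.069760 + 0.42·0.050227 = -0.048665
y(0.84) ≈ -0.0487

-0.0487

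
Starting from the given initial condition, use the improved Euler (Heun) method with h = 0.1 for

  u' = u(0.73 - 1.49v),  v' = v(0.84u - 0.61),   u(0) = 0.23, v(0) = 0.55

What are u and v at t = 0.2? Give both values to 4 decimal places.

0.2274, 0.5059

Heun on (u,v): k1 = f(t_n, state_n); k2 = f(t_n + h, state_n + h·k1); state_{n+1} = state_n + (h/2)·(k1 + k2).
0.000000: (0.230000, 0.550000)
  k1 = (-0.020585, -0.229240)
  predictor → (0.227942, 0.527076)
  k2 = (-0.012615, -0.220597)
  → (0.228340, 0.527508)
0.100000: (0.228340, 0.527508)
  k1 = (-0.012784, -0.220601)
  predictor → (0.227062, 0.505448)
  k2 = (-0.005249, -0.211918)
  → (0.227438, 0.505882)
(u(0.2), v(0.2)) ≈ (0.2274, 0.5059)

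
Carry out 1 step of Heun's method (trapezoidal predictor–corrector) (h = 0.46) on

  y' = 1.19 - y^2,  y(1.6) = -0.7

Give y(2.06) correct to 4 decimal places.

Heun: k1 = f(t_n, y_n); k2 = f(t_n + h, y_n + h·k1); y_{n+1} = y_n + (h/2)·(k1 + k2).
t=1.600000, y=-0.700000:
  k1 = f(1.600000, -0.700000) = 0.700000
  k2 = f(2.060000, -0.378000) = 1.047116
  y ← -0.700000 + (0.46/2)·(0.700000 + 1.047116) = -0.298163
y(2.06) ≈ -0.2982

-0.2982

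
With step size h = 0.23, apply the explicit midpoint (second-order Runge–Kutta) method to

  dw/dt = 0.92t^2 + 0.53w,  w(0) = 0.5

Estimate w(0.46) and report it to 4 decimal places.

Midpoint: k1 = f(t_n, w_n); k2 = f(t_n + h/2, w_n + (h/2)·k1); w_{n+1} = w_n + h·k2.
t=0.000000, w=0.500000:
  k1 = f(0.000000, 0.500000) = 0.265000
  k2 = f(0.115000, 0.530475) = 0.293319
  w ← 0.500000 + 0.23·0.293319 = 0.567463
t=0.230000, w=0.567463:
  k1 = f(0.230000, 0.567463) = 0.349424
  k2 = f(0.345000, 0.607647) = 0.431556
  w ← 0.567463 + 0.23·0.431556 = 0.666721
w(0.46) ≈ 0.6667

0.6667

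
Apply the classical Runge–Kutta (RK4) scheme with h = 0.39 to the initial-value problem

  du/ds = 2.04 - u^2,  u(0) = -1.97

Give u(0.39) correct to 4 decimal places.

-4.0053

RK4: k1 = f(s_n, u_n); k2 = f(s_n + h/2, u_n + (h/2)·k1); k3 = f(s_n + h/2, u_n + (h/2)·k2); k4 = f(s_n + h, u_n + h·k3); u_{n+1} = u_n + (h/6)·(k1 + 2k2 + 2k3 + k4).
s=0.000000, u=-1.970000:
  k1 = f(0.000000, -1.970000) = -1.840900
  k2 = f(0.195000, -2.328975) = -3.384127
  k3 = f(0.195000, -2.629905) = -4.876399
  k4 = f(0.390000, -3.871796) = -12.950801
  u ← -1.970000 + (0.39/6)·(k1 + 2k2 + 2k3 + k4) = -4.005329
u(0.39) ≈ -4.0053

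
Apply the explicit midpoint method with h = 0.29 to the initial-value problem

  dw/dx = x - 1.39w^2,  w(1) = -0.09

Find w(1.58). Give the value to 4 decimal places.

Midpoint: k1 = f(x_n, w_n); k2 = f(x_n + h/2, w_n + (h/2)·k1); w_{n+1} = w_n + h·k2.
x=1.000000, w=-0.090000:
  k1 = f(1.000000, -0.090000) = 0.988741
  k2 = f(1.145000, 0.053367) = 1.141041
  w ← -0.090000 + 0.29·1.141041 = 0.240902
x=1.290000, w=0.240902:
  k1 = f(1.290000, 0.240902) = 1.209333
  k2 = f(1.435000, 0.416255) = 1.194157
  w ← 0.240902 + 0.29·1.194157 = 0.587207
w(1.58) ≈ 0.5872

0.5872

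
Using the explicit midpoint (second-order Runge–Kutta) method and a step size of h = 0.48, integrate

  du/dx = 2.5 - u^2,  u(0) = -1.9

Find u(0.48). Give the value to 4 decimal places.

-2.9528

Midpoint: k1 = f(x_n, u_n); k2 = f(x_n + h/2, u_n + (h/2)·k1); u_{n+1} = u_n + h·k2.
x=0.000000, u=-1.900000:
  k1 = f(0.000000, -1.900000) = -1.110000
  k2 = f(0.240000, -2.166400) = -2.193289
  u ← -1.900000 + 0.48·(-2.193289) = -2.952779
u(0.48) ≈ -2.9528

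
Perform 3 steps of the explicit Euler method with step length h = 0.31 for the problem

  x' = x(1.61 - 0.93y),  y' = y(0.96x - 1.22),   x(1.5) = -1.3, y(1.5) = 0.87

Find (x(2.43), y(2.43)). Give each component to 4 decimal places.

-3.4844, -0.0021

Euler on (x,y): x_{n+1} = x_n + h·x', y_{n+1} = y_n + h·y'.
1.500000: (-1.300000, 0.870000); f=(-1.041170, -2.147160) → (-1.622763, 0.204380)
1.810000: (-1.622763, 0.204380); f=(-2.304203, -0.567739) → (-2.337066, 0.028381)
2.120000: (-2.337066, 0.028381); f=(-3.700990, -0.098302) → (-3.484372, -0.002092)
(x(2.43), y(2.43)) ≈ (-3.4844, -0.0021)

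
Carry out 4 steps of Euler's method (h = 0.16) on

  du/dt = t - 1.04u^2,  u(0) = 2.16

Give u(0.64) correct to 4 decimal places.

0.8725

Euler: u_{n+1} = u_n + h·f(t_n, u_n).
t=0.000000, u=2.160000: f=-4.852224 → u ← 2.160000 + 0.16·(-4.852224) = 1.383644
t=0.160000, u=1.383644: f=-1.831050 → u ← 1.383644 + 0.16·(-1.831050) = 1.090676
t=0.320000, u=1.090676: f=-0.917157 → u ← 1.090676 + 0.16·(-0.917157) = 0.943931
t=0.480000, u=0.943931: f=-0.446646 → u ← 0.943931 + 0.16·(-0.446646) = 0.872468
u(0.64) ≈ 0.8725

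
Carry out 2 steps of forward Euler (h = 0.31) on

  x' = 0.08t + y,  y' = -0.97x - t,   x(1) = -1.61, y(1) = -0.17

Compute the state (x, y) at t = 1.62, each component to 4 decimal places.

-1.6041, 0.0905

Euler on (x,y): x_{n+1} = x_n + h·x', y_{n+1} = y_n + h·y'.
1.000000: (-1.610000, -0.170000); f=(-0.090000, 0.561700) → (-1.637900, 0.004127)
1.310000: (-1.637900, 0.004127); f=(0.108927, 0.278763) → (-1.604133, 0.090544)
(x(1.62), y(1.62)) ≈ (-1.6041, 0.0905)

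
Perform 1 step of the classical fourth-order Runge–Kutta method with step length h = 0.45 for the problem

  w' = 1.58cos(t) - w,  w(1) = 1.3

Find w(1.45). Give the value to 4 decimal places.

RK4: k1 = f(t_n, w_n); k2 = f(t_n + h/2, w_n + (h/2)·k1); k3 = f(t_n + h/2, w_n + (h/2)·k2); k4 = f(t_n + h, w_n + h·k3); w_{n+1} = w_n + (h/6)·(k1 + 2k2 + 2k3 + k4).
t=1.000000, w=1.300000:
  k1 = f(1.000000, 1.300000) = -0.446322
  k2 = f(1.225000, 1.199577) = -0.664043
  k3 = f(1.225000, 1.150590) = -0.615056
  k4 = f(1.450000, 1.023225) = -0.832831
  w ← 1.300000 + (0.45/6)·(k1 + 2k2 + 2k3 + k4) = 1.012199
w(1.45) ≈ 1.0122

1.0122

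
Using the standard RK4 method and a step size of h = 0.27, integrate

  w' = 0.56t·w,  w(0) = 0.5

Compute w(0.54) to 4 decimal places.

RK4: k1 = f(t_n, w_n); k2 = f(t_n + h/2, w_n + (h/2)·k1); k3 = f(t_n + h/2, w_n + (h/2)·k2); k4 = f(t_n + h, w_n + h·k3); w_{n+1} = w_n + (h/6)·(k1 + 2k2 + 2k3 + k4).
t=0.000000, w=0.500000:
  k1 = f(0.000000, 0.500000) = 0.000000
  k2 = f(0.135000, 0.500000) = 0.037800
  k3 = f(0.135000, 0.505103) = 0.038186
  k4 = f(0.270000, 0.510310) = 0.077159
  w ← 0.500000 + (0.27/6)·(k1 + 2k2 + 2k3 + k4) = 0.510311
t=0.270000, w=0.510311:
  k1 = f(0.270000, 0.510311) = 0.077159
  k2 = f(0.405000, 0.520727) = 0.118101
  k3 = f(0.405000, 0.526255) = 0.119355
  k4 = f(0.540000, 0.542537) = 0.164063
  w ← 0.510311 + (0.27/6)·(k1 + 2k2 + 2k3 + k4) = 0.542537
w(0.54) ≈ 0.5425

0.5425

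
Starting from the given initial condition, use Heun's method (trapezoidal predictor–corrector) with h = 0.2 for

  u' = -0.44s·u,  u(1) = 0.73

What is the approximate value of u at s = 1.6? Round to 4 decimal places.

Heun: k1 = f(s_n, u_n); k2 = f(s_n + h, u_n + h·k1); u_{n+1} = u_n + (h/2)·(k1 + k2).
s=1.000000, u=0.730000:
  k1 = f(1.000000, 0.730000) = -0.321200
  k2 = f(1.200000, 0.665760) = -0.351521
  u ← 0.730000 + (0.2/2)·(-0.321200 + (-0.351521)) = 0.662728
s=1.200000, u=0.662728:
  k1 = f(1.200000, 0.662728) = -0.349920
  k2 = f(1.400000, 0.592744) = -0.365130
  u ← 0.662728 + (0.2/2)·(-0.349920 + (-0.365130)) = 0.591223
s=1.400000, u=0.591223:
  k1 = f(1.400000, 0.591223) = -0.364193
  k2 = f(1.600000, 0.518384) = -0.364942
  u ← 0.591223 + (0.2/2)·(-0.364193 + (-0.364942)) = 0.518309
u(1.6) ≈ 0.5183

0.5183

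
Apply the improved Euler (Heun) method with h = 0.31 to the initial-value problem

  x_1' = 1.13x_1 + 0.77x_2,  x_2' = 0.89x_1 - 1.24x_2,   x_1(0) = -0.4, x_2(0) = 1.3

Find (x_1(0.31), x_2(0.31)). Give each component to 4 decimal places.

-0.2728, 0.8307

Heun on (x_1,x_2): k1 = f(t_n, state_n); k2 = f(t_n + h, state_n + h·k1); state_{n+1} = state_n + (h/2)·(k1 + k2).
0.000000: (-0.400000, 1.300000)
  k1 = (0.549000, -1.968000)
  predictor → (-0.229810, 0.689920)
  k2 = (0.271553, -1.060032)
  → (-0.272814, 0.830655)
(x_1(0.31), x_2(0.31)) ≈ (-0.2728, 0.8307)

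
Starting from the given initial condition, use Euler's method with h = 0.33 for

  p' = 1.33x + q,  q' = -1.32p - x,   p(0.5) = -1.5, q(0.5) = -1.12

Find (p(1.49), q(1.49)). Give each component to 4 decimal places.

-1.0468, 0.0814

Euler on (p,q): p_{n+1} = p_n + h·p', q_{n+1} = q_n + h·q'.
0.500000: (-1.500000, -1.120000); f=(-0.455000, 1.480000) → (-1.650150, -0.631600)
0.830000: (-1.650150, -0.631600); f=(0.472300, 1.348198) → (-1.494291, -0.186695)
1.160000: (-1.494291, -0.186695); f=(1.356105, 0.812464) → (-1.046776, 0.081418)
(p(1.49), q(1.49)) ≈ (-1.0468, 0.0814)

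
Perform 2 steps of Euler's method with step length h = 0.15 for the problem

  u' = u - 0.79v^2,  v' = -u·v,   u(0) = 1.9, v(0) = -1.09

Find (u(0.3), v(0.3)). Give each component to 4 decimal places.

Euler on (u,v): u_{n+1} = u_n + h·u', v_{n+1} = v_n + h·v'.
0.000000: (1.900000, -1.090000); f=(0.961401, 2.071000) → (2.044210, -0.779350)
0.150000: (2.044210, -0.779350); f=(1.564375, 1.593155) → (2.278866, -0.540377)
(u(0.3), v(0.3)) ≈ (2.2789, -0.5404)

2.2789, -0.5404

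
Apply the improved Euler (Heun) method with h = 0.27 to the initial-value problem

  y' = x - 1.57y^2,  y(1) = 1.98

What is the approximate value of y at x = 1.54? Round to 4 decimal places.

1.1791

Heun: k1 = f(x_n, y_n); k2 = f(x_n + h, y_n + h·k1); y_{n+1} = y_n + (h/2)·(k1 + k2).
x=1.000000, y=1.980000:
  k1 = f(1.000000, 1.980000) = -5.155028
  k2 = f(1.270000, 0.588142) = 0.726919
  y ← 1.980000 + (0.27/2)·(-5.155028 + 0.726919) = 1.382205
x=1.270000, y=1.382205:
  k1 = f(1.270000, 1.382205) = -1.729472
  k2 = f(1.540000, 0.915248) = 0.224844
  y ← 1.382205 + (0.27/2)·(-1.729472 + 0.224844) = 1.179081
y(1.54) ≈ 1.1791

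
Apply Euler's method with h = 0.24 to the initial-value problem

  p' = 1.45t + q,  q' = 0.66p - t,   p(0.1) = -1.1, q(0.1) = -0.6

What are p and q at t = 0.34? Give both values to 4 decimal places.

Euler on (p,q): p_{n+1} = p_n + h·p', q_{n+1} = q_n + h·q'.
0.100000: (-1.100000, -0.600000); f=(-0.455000, -0.826000) → (-1.209200, -0.798240)
(p(0.34), q(0.34)) ≈ (-1.2092, -0.7982)

-1.2092, -0.7982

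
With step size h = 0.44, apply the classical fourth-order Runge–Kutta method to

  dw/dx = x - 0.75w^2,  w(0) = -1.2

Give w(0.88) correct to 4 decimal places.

-3.8124

RK4: k1 = f(x_n, w_n); k2 = f(x_n + h/2, w_n + (h/2)·k1); k3 = f(x_n + h/2, w_n + (h/2)·k2); k4 = f(x_n + h, w_n + h·k3); w_{n+1} = w_n + (h/6)·(k1 + 2k2 + 2k3 + k4).
x=0.000000, w=-1.200000:
  k1 = f(0.000000, -1.200000) = -1.080000
  k2 = f(0.220000, -1.437600) = -1.330020
  k3 = f(0.220000, -1.492604) = -1.450901
  k4 = f(0.440000, -1.838396) = -2.094776
  w ← -1.200000 + (0.44/6)·(k1 + 2k2 + 2k3 + k4) = -1.840685
x=0.440000, w=-1.840685:
  k1 = f(0.440000, -1.840685) = -2.101092
  k2 = f(0.660000, -2.302926) = -3.317600
  k3 = f(0.660000, -2.570557) = -4.295824
  k4 = f(0.880000, -3.730848) = -9.559420
  w ← -1.840685 + (0.44/6)·(k1 + 2k2 + 2k3 + k4) = -3.812425
w(0.88) ≈ -3.8124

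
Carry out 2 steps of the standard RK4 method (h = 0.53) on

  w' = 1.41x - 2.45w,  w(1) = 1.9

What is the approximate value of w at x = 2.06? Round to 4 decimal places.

1.0892

RK4: k1 = f(x_n, w_n); k2 = f(x_n + h/2, w_n + (h/2)·k1); k3 = f(x_n + h/2, w_n + (h/2)·k2); k4 = f(x_n + h, w_n + h·k3); w_{n+1} = w_n + (h/6)·(k1 + 2k2 + 2k3 + k4).
x=1.000000, w=1.900000:
  k1 = f(1.000000, 1.900000) = -3.245000
  k2 = f(1.265000, 1.040075) = -0.764534
  k3 = f(1.265000, 1.697399) = -2.374976
  k4 = f(1.530000, 0.641262) = 0.586207
  w ← 1.900000 + (0.53/6)·(k1 + 2k2 + 2k3 + k4) = 1.110493
x=1.530000, w=1.110493:
  k1 = f(1.530000, 1.110493) = -0.563408
  k2 = f(1.795000, 0.961190) = 0.176035
  k3 = f(1.795000, 1.157142) = -0.304049
  k4 = f(2.060000, 0.949347) = 0.578699
  w ← 1.110493 + (0.53/6)·(k1 + 2k2 + 2k3 + k4) = 1.089228
w(2.06) ≈ 1.0892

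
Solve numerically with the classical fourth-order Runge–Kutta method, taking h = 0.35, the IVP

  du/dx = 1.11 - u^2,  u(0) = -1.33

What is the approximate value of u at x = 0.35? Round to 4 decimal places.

-1.7260

RK4: k1 = f(x_n, u_n); k2 = f(x_n + h/2, u_n + (h/2)·k1); k3 = f(x_n + h/2, u_n + (h/2)·k2); k4 = f(x_n + h, u_n + h·k3); u_{n+1} = u_n + (h/6)·(k1 + 2k2 + 2k3 + k4).
x=0.000000, u=-1.330000:
  k1 = f(0.000000, -1.330000) = -0.658900
  k2 = f(0.175000, -1.445307) = -0.978914
  k3 = f(0.175000, -1.501310) = -1.143931
  k4 = f(0.350000, -1.730376) = -1.884201
  u ← -1.330000 + (0.35/6)·(k1 + 2k2 + 2k3 + k4) = -1.726013
u(0.35) ≈ -1.7260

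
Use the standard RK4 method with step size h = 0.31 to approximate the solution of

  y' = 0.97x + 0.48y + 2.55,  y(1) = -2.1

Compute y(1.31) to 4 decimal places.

RK4: k1 = f(x_n, y_n); k2 = f(x_n + h/2, y_n + (h/2)·k1); k3 = f(x_n + h/2, y_n + (h/2)·k2); k4 = f(x_n + h, y_n + h·k3); y_{n+1} = y_n + (h/6)·(k1 + 2k2 + 2k3 + k4).
x=1.000000, y=-2.100000:
  k1 = f(1.000000, -2.100000) = 2.512000
  k2 = f(1.155000, -1.710640) = 2.849243
  k3 = f(1.155000, -1.658367) = 2.874334
  k4 = f(1.310000, -1.208957) = 3.240401
  y ← -2.100000 + (0.31/6)·(k1 + 2k2 + 2k3 + k4) = -1.211356
y(1.31) ≈ -1.2114

-1.2114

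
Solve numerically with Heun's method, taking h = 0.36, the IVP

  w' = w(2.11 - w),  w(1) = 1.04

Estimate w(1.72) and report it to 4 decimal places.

1.6998

Heun: k1 = f(x_n, w_n); k2 = f(x_n + h, w_n + h·k1); w_{n+1} = w_n + (h/2)·(k1 + k2).
x=1.000000, w=1.040000:
  k1 = f(1.000000, 1.040000) = 1.112800
  k2 = f(1.360000, 1.440608) = 0.964331
  w ← 1.040000 + (0.36/2)·(1.112800 + 0.964331) = 1.413884
x=1.360000, w=1.413884:
  k1 = f(1.360000, 1.413884) = 0.984228
  k2 = f(1.720000, 1.768206) = 0.604363
  w ← 1.413884 + (0.36/2)·(0.984228 + 0.604363) = 1.699830
w(1.72) ≈ 1.6998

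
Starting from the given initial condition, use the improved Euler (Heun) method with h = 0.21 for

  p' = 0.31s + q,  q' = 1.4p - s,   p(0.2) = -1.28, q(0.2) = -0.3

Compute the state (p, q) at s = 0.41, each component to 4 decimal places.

-1.3671, -0.7477

Heun on (p,q): k1 = f(s_n, state_n); k2 = f(s_n + h, state_n + h·k1); state_{n+1} = state_n + (h/2)·(k1 + k2).
0.200000: (-1.280000, -0.300000)
  k1 = (-0.238000, -1.992000)
  predictor → (-1.329980, -0.718320)
  k2 = (-0.591220, -2.271972)
  → (-1.367068, -0.747717)
(p(0.41), q(0.41)) ≈ (-1.3671, -0.7477)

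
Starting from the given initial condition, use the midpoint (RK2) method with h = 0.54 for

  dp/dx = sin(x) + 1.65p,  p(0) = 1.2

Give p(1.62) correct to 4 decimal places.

17.0428

Midpoint: k1 = f(x_n, p_n); k2 = f(x_n + h/2, p_n + (h/2)·k1); p_{n+1} = p_n + h·k2.
x=0.000000, p=1.200000:
  k1 = f(0.000000, 1.200000) = 1.980000
  k2 = f(0.270000, 1.734600) = 3.128821
  p ← 1.200000 + 0.54·3.128821 = 2.889564
x=0.540000, p=2.889564:
  k1 = f(0.540000, 2.889564) = 5.281916
  k2 = f(0.810000, 4.315681) = 7.845161
  p ← 2.889564 + 0.54·7.845161 = 7.125950
x=1.080000, p=7.125950:
  k1 = f(1.080000, 7.125950) = 12.639776
  k2 = f(1.350000, 10.538690) = 18.364561
  p ← 7.125950 + 0.54·18.364561 = 17.042813
p(1.62) ≈ 17.0428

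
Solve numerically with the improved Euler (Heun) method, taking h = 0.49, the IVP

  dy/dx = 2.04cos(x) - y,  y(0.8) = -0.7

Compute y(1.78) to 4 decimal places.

-0.1119

Heun: k1 = f(x_n, y_n); k2 = f(x_n + h, y_n + h·k1); y_{n+1} = y_n + (h/2)·(k1 + k2).
x=0.800000, y=-0.700000:
  k1 = f(0.800000, -0.700000) = 2.121282
  k2 = f(1.290000, 0.339428) = 0.225899
  y ← -0.700000 + (0.49/2)·(2.121282 + 0.225899) = -0.124941
x=1.290000, y=-0.124941:
  k1 = f(1.290000, -0.124941) = 0.690267
  k2 = f(1.780000, 0.213290) = -0.636959
  y ← -0.124941 + (0.49/2)·(0.690267 + (-0.636959)) = -0.111880
y(1.78) ≈ -0.1119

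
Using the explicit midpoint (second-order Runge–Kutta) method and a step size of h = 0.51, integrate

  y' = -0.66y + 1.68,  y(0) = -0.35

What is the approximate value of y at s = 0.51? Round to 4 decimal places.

0.4606

Midpoint: k1 = f(s_n, y_n); k2 = f(s_n + h/2, y_n + (h/2)·k1); y_{n+1} = y_n + h·k2.
s=0.000000, y=-0.350000:
  k1 = f(0.000000, -0.350000) = 1.911000
  k2 = f(0.255000, 0.137305) = 1.589379
  y ← -0.350000 + 0.51·1.589379 = 0.460583
y(0.51) ≈ 0.4606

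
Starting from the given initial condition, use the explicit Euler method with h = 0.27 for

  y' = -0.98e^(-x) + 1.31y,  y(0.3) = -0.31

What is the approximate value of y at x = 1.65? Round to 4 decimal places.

Euler: y_{n+1} = y_n + h·f(x_n, y_n).
x=0.300000, y=-0.310000: f=-1.132102 → y ← -0.310000 + 0.27·(-1.132102) = -0.615668
x=0.570000, y=-0.615668: f=-1.360739 → y ← -0.615668 + 0.27·(-1.360739) = -0.983067
x=0.840000, y=-0.983067: f=-1.710894 → y ← -0.983067 + 0.27·(-1.710894) = -1.445009
x=1.110000, y=-1.445009: f=-2.215929 → y ← -1.445009 + 0.27·(-2.215929) = -2.043309
x=1.380000, y=-2.043309: f=-2.923282 → y ← -2.043309 + 0.27·(-2.923282) = -2.832596
y(1.65) ≈ -2.8326

-2.8326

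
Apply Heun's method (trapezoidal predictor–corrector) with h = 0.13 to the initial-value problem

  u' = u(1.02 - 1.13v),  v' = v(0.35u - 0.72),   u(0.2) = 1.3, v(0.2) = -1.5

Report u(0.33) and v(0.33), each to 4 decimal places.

1.8331, -1.4643

Heun on (u,v): k1 = f(t_n, state_n); k2 = f(t_n + h, state_n + h·k1); state_{n+1} = state_n + (h/2)·(k1 + k2).
0.200000: (1.300000, -1.500000)
  k1 = (3.529500, 0.397500)
  predictor → (1.758835, -1.448325)
  k2 = (4.672534, 0.151216)
  → (1.833132, -1.464333)
(u(0.33), v(0.33)) ≈ (1.8331, -1.4643)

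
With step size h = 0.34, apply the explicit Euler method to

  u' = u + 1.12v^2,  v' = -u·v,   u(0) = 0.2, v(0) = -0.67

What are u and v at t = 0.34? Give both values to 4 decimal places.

Euler on (u,v): u_{n+1} = u_n + h·u', v_{n+1} = v_n + h·v'.
0.000000: (0.200000, -0.670000); f=(0.702768, 0.134000) → (0.438941, -0.624440)
(u(0.34), v(0.34)) ≈ (0.4389, -0.6244)

0.4389, -0.6244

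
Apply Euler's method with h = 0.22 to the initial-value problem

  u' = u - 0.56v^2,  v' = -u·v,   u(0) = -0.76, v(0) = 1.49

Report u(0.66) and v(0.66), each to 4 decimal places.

Euler on (u,v): u_{n+1} = u_n + h·u', v_{n+1} = v_n + h·v'.
0.000000: (-0.760000, 1.490000); f=(-2.003256, 1.132400) → (-1.200716, 1.739128)
0.220000: (-1.200716, 1.739128); f=(-2.894473, 2.088199) → (-1.837500, 2.198532)
0.440000: (-1.837500, 2.198532); f=(-4.544284, 4.039803) → (-2.837243, 3.087289)
(u(0.66), v(0.66)) ≈ (-2.8372, 3.0873)

-2.8372, 3.0873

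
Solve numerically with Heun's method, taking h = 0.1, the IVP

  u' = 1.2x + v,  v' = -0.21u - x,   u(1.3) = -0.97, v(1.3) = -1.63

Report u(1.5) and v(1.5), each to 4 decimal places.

-0.9829, -1.8690

Heun on (u,v): k1 = f(x_n, state_n); k2 = f(x_n + h, state_n + h·k1); state_{n+1} = state_n + (h/2)·(k1 + k2).
1.300000: (-0.970000, -1.630000)
  k1 = (-0.070000, -1.096300)
  predictor → (-0.977000, -1.739630)
  k2 = (-0.059630, -1.194830)
  → (-0.976482, -1.744556)
1.400000: (-0.976482, -1.744556)
  k1 = (-0.064556, -1.194939)
  predictor → (-0.982937, -1.864050)
  k2 = (-0.064050, -1.293583)
  → (-0.982912, -1.868983)
(u(1.5), v(1.5)) ≈ (-0.9829, -1.8690)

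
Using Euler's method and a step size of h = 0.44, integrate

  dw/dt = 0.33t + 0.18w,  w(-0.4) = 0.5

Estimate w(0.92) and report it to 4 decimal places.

0.6368

Euler: w_{n+1} = w_n + h·f(t_n, w_n).
t=-0.400000, w=0.500000: f=-0.042000 → w ← 0.500000 + 0.44·(-0.042000) = 0.481520
t=0.040000, w=0.481520: f=0.099874 → w ← 0.481520 + 0.44·0.099874 = 0.525464
t=0.480000, w=0.525464: f=0.252984 → w ← 0.525464 + 0.44·0.252984 = 0.636777
w(0.92) ≈ 0.6368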